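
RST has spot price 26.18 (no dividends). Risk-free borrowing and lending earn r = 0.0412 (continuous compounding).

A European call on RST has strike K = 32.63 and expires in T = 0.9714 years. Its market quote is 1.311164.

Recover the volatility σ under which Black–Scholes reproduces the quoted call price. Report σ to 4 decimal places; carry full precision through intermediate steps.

At σ = 0.2905 the Black–Scholes value reproduces the quote:
σ√T = 0.2905·√0.9714 = 0.286316
d₁ = (ln(S/K) + (r+σ²/2)T) / (σ√T) = (ln(26.18/32.63) + (0.0412+0.2905²/2)·0.9714) / 0.286316 = (-0.220236 + 0.081010) / 0.286316 = -0.486269
d₂ = d₁ − σ√T = -0.486269 − 0.286316 = -0.772584
e^{−rT} = 0.960769
N(d₁) = 0.313388,  N(d₂) = 0.219884
V = S·N(d₁) − K·e^{−rT}·N(d₂) = 8.204508 − 6.893344 = 1.311164 (the quoted price), and the Black–Scholes price is strictly increasing in σ, so σ is unique

sigma = 0.2905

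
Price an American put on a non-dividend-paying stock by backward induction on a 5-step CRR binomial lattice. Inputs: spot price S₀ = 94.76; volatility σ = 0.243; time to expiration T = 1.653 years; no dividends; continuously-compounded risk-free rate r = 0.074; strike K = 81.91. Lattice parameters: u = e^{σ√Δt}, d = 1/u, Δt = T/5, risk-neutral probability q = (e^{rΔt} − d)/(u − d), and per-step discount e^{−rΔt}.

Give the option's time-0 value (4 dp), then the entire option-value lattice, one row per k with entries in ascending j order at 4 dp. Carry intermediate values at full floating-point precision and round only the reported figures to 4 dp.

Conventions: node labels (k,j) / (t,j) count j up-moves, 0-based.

Δt=0.33060  u=1.14995  d=0.86960  q=0.55347  discount=0.97583
step 5 (expiry): payoffs max(K−S,0) = 34.7876 19.5959 0.0000 0.0000 0.0000 0.0000
k=4: (k=4,j=0): S=54.1885, K−S=27.7215, hold=25.7419 ⇒ V=27.7215 exercise | (k=4,j=1): S=71.6582, K−S=10.2518, hold=8.5387 ⇒ V=10.2518 exercise | (k=4,j=2): S=94.7600, K−S=0.0000, hold=0.0000 ⇒ V=0.0000 continue | (k=4,j=3): S=125.3095, K−S=0.0000, hold=0.0000 ⇒ V=0.0000 continue | (k=4,j=4): S=165.7078, K−S=0.0000, hold=0.0000 ⇒ V=0.0000 continue
k=3: (k=3,j=0): S=62.3141, K−S=19.5959, hold=17.6163 ⇒ V=19.5959 exercise | (k=3,j=1): S=82.4035, K−S=0.0000, hold=4.4671 ⇒ V=4.4671 continue | (k=3,j=2): S=108.9694, K−S=0.0000, hold=0.0000 ⇒ V=0.0000 continue | (k=3,j=3): S=144.0999, K−S=0.0000, hold=0.0000 ⇒ V=0.0000 continue
k=2: (k=2,j=0): S=71.6582, K−S=10.2518, hold=10.9514 ⇒ V=10.9514 continue | (k=2,j=1): S=94.7600, K−S=0.0000, hold=1.9465 ⇒ V=1.9465 continue | (k=2,j=2): S=125.3095, K−S=0.0000, hold=0.0000 ⇒ V=0.0000 continue
k=1: (k=1,j=0): S=82.4035, K−S=0.0000, hold=5.8233 ⇒ V=5.8233 continue | (k=1,j=1): S=108.9694, K−S=0.0000, hold=0.8482 ⇒ V=0.8482 continue
k=0: (k=0,j=0): S=94.7600, K−S=0.0000, hold=2.9955 ⇒ V=2.9955 continue

price = 2.9955
tree:
2.9955
5.8233 0.8482
10.9514 1.9465 0.0000
19.5959 4.4671 0.0000 0.0000
27.7215 10.2518 0.0000 0.0000 0.0000
34.7876 19.5959 0.0000 0.0000 0.0000 0.0000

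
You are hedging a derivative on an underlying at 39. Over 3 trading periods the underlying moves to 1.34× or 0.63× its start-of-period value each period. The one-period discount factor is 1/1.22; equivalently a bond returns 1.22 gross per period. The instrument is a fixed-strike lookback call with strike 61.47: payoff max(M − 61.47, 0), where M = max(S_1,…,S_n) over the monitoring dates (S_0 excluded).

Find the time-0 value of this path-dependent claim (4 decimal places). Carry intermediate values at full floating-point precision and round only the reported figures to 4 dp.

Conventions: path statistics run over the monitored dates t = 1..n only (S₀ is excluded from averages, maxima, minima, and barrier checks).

price = 10.7787

Under the martingale measure an up-move has probability p* = 0.8310; value the claim as the probability-weighted average of per-path payoffs, discounted 3 periods at R = 1.22.
Enumerate all 2^3 = 8 price paths (U = up ×1.34, D = down ×0.63); each path with k up-moves has probability p*^k·(1−p*)^(3−k).
DDD: M=24.5700, payoff=0.0000, prob=0.004828
UDD: M=52.2600, payoff=0.0000, prob=0.023738
DUD: M=32.9238, payoff=0.0000, prob=0.023738
UUD: M=70.0284, payoff=8.5584, prob=0.116711
DDU: M=24.5700, payoff=0.0000, prob=0.023738
UDU: M=52.2600, payoff=0.0000, prob=0.116711
DUU: M=44.1179, payoff=0.0000, prob=0.116711
UUU: M=93.8381, payoff=32.3681, prob=0.573827
Price = Σ prob·payoff / R^3 = 19.572521 / 1.815848 = 10.7787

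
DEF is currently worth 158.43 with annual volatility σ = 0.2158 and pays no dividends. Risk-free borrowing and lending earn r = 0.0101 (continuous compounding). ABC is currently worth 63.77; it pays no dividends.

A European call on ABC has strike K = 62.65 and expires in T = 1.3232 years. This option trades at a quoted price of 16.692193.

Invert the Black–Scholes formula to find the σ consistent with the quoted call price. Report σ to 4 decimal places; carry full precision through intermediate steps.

sigma = 0.5540

At σ = 0.5540 the Black–Scholes value reproduces the quote:
σ√T = 0.554·√1.3232 = 0.637269
d₁ = (ln(S/K) + (r+σ²/2)T) / (σ√T) = (ln(63.77/62.65) + (0.0101+0.554²/2)·1.3232) / 0.637269 = (0.017719 + 0.216420) / 0.637269 = 0.367410
d₂ = d₁ − σ√T = 0.367410 − 0.637269 = -0.269858
e^{−rT} = 0.986725
N(d₁) = 0.643344,  N(d₂) = 0.393635
V = S·N(d₁) − K·e^{−rT}·N(d₂) = 41.026018 − 24.333825 = 16.692193 (the quoted price), and the Black–Scholes price is strictly increasing in σ, so σ is unique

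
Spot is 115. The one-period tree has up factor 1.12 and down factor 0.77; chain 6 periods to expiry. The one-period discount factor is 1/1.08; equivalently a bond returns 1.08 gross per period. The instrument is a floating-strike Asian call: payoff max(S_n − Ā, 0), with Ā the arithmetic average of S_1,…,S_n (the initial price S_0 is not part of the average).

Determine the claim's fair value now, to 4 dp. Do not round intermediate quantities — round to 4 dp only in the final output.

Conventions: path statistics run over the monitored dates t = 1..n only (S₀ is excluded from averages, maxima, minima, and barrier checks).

Under the martingale measure an up-move has probability p* = 0.8857; value the claim as the probability-weighted average of per-path payoffs, discounted 6 periods at R = 1.08.
Enumerate all 2^6 = 64 price paths (U = up ×1.12, D = down ×0.77); each path with k up-moves has probability p*^k·(1−p*)^(6−k).
DDDDDD: Ā=50.7929, payoff=0.0000, prob=0.000002
UDDDDD: Ā=73.8806, payoff=0.0000, prob=0.000017
DUDDDD: Ā=67.1722, payoff=0.0000, prob=0.000017
UUDDDD: Ā=97.7051, payoff=0.0000, prob=0.000134
DDUDDD: Ā=62.0068, payoff=0.0000, prob=0.000017
UDUDDD: Ā=90.1917, payoff=0.0000, prob=0.000134
DUUDDD: Ā=83.4834, payoff=0.0000, prob=0.000134
UUUDDD: Ā=121.4304, payoff=0.0000, prob=0.001037
DDDUDD: Ā=58.0295, payoff=0.0000, prob=0.000017
UDDUDD: Ā=84.4065, payoff=0.0000, prob=0.000134
DUDUDD: Ā=77.6981, payoff=0.0000, prob=0.000134
UUDUDD: Ā=113.0155, payoff=0.0000, prob=0.001037
DDUUDD: Ā=72.5327, payoff=0.0000, prob=0.000134
UDUUDD: Ā=105.5022, payoff=0.0000, prob=0.001037
DUUUDD: Ā=98.7938, payoff=0.0000, prob=0.001037
UUUUDD: Ā=143.7001, payoff=0.0000, prob=0.008038
DDDDUD: Ā=54.9669, payoff=0.0000, prob=0.000017
UDDDUD: Ā=79.9518, payoff=0.0000, prob=0.000134
DUDDUD: Ā=73.2435, payoff=0.0000, prob=0.000134
UUDDUD: Ā=106.5360, payoff=0.0000, prob=0.001037
DDUDUD: Ā=68.0781, payoff=0.0000, prob=0.000134
UDUDUD: Ā=99.0227, payoff=0.0000, prob=0.001037
DUUDUD: Ā=92.3143, payoff=0.0000, prob=0.001037
UUUDUD: Ā=134.2754, payoff=0.0000, prob=0.008038
DDDUUD: Ā=64.1007, payoff=0.0000, prob=0.000134
UDDUUD: Ā=93.2374, payoff=0.0000, prob=0.001037
DUDUUD: Ā=86.5291, payoff=0.0000, prob=0.001037
UUDUUD: Ā=125.8604, payoff=0.0000, prob=0.008038
DDUUUD: Ā=81.3636, payoff=0.0000, prob=0.001037
UDUUUD: Ā=118.3471, payoff=0.0000, prob=0.008038
DUUUUD: Ā=111.6388, payoff=0.0000, prob=0.008038
UUUUUD: Ā=162.3837, payoff=0.0000, prob=0.062296
DDDDDU: Ā=52.6087, payoff=0.0000, prob=0.000017
UDDDDU: Ā=76.5217, payoff=0.0000, prob=0.000134
DUDDDU: Ā=69.8134, payoff=0.0000, prob=0.000134
UUDDDU: Ā=101.5468, payoff=0.0000, prob=0.001037
DDUDDU: Ā=64.6480, payoff=0.0000, prob=0.000134
UDUDDU: Ā=94.0334, payoff=0.0000, prob=0.001037
DUUDDU: Ā=87.3251, payoff=0.0000, prob=0.001037
UUUDDU: Ā=127.0183, payoff=0.0000, prob=0.008038
DDDUDU: Ā=60.6706, payoff=0.0000, prob=0.000134
UDDUDU: Ā=88.2482, payoff=0.0000, prob=0.001037
DUDUDU: Ā=81.5398, payoff=0.0000, prob=0.001037
UUDUDU: Ā=118.6034, payoff=0.0000, prob=0.008038
DDUUDU: Ā=76.3744, payoff=0.0000, prob=0.001037
UDUUDU: Ā=111.0901, payoff=0.0000, prob=0.008038
DUUUDU: Ā=104.3817, payoff=2.9063, prob=0.008038
UUUUDU: Ā=151.8280, payoff=4.2274, prob=0.062296
DDDDUU: Ā=57.6080, payoff=0.0000, prob=0.000134
UDDDUU: Ā=83.7935, payoff=0.0000, prob=0.001037
DUDDUU: Ā=77.0852, payoff=0.0000, prob=0.001037
UUDDUU: Ā=112.1239, payoff=0.0000, prob=0.008038
DDUDUU: Ā=71.9198, payoff=1.8408, prob=0.001037
UDUDUU: Ā=104.6106, payoff=2.6775, prob=0.008038
DUUDUU: Ā=97.9022, payoff=9.3858, prob=0.008038
UUUDUU: Ā=142.4033, payoff=13.6521, prob=0.062296
DDDUUU: Ā=67.9424, payoff=5.8181, prob=0.001037
UDDUUU: Ā=98.8253, payoff=8.4627, prob=0.008038
DUDUUU: Ā=92.1170, payoff=15.1711, prob=0.008038
UUDUUU: Ā=133.9883, payoff=22.0670, prob=0.062296
DDUUUU: Ā=86.9516, payoff=20.3365, prob=0.008038
UDUUUU: Ā=126.4750, payoff=29.5804, prob=0.062296
DUUUUU: Ā=119.7667, payoff=36.2887, prob=0.062296
UUUUUU: Ā=174.2061, payoff=52.7836, prob=0.482794
Price = Σ prob·payoff / R^6 = 32.557183 / 1.586874 = 20.5165

price = 20.5165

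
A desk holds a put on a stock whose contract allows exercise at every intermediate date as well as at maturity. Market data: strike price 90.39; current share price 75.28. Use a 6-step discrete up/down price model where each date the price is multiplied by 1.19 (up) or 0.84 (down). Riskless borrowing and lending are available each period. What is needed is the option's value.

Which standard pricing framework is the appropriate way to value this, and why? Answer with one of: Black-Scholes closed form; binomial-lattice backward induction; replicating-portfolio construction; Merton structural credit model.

Key observation: early exercise of the strike-90.39 put must be checked at each of the 6 dates (spot 75.28), which forces a node-by-node comparison of intrinsic and continuation value backward from expiry.

framework: binomial-lattice backward induction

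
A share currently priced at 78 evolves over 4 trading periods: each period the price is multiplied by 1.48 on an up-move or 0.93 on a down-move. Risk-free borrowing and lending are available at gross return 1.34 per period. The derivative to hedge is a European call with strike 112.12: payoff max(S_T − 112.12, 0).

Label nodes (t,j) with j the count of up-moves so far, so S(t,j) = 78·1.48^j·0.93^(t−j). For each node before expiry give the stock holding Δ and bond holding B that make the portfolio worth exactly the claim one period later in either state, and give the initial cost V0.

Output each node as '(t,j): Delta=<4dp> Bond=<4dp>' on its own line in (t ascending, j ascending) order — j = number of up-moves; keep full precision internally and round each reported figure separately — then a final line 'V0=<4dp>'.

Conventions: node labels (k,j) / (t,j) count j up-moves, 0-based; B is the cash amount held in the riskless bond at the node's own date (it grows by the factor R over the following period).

Since d<R<u, set p* = (R−d)/(u−d) = 0.7455; price each node as the discounted p*-expectation of its children.
Expiry values: V(4,0)=0.0000, V(4,1)=0.0000, V(4,2)=35.6492, V(4,3)=123.0396, V(4,4)=262.1125
(3,0): S=62.7398. Δ = (V_up−V_dn)/(S_up−S_dn) = (0.0000−0.0000)/(92.8550−58.3481) = 0.0000. V = [p*·0.0000 + (1−p*)·0.0000]/1.34 = 0.0000. B = V − Δ·S = 0.0000.
(3,1): S=99.8441. Δ = (V_up−V_dn)/(S_up−S_dn) = (35.6492−0.0000)/(147.7692−92.8550) = 0.6492. V = [p*·35.6492 + (1−p*)·0.0000]/1.34 = 19.8320. B = V − Δ·S = -44.9847.
(3,2): S=158.8916. Δ = (V_up−V_dn)/(S_up−S_dn) = (123.0396−35.6492)/(235.1596−147.7692) = 1.0000. V = [p*·123.0396 + (1−p*)·35.6492]/1.34 = 75.2200. B = V − Δ·S = -83.6716.
(3,3): S=252.8598. Δ = (V_up−V_dn)/(S_up−S_dn) = (262.1125−123.0396)/(374.2325−235.1596) = 1.0000. V = [p*·262.1125 + (1−p*)·123.0396]/1.34 = 169.1881. B = V − Δ·S = -83.6716.
(2,0): S=67.4622. Δ = (V_up−V_dn)/(S_up−S_dn) = (19.8320−0.0000)/(99.8441−62.7398) = 0.5345. V = [p*·19.8320 + (1−p*)·0.0000]/1.34 = 11.0327. B = V − Δ·S = -25.0254.
(2,1): S=107.3592. Δ = (V_up−V_dn)/(S_up−S_dn) = (75.2200−19.8320)/(158.8916−99.8441) = 0.9380. V = [p*·75.2200 + (1−p*)·19.8320]/1.34 = 45.6128. B = V − Δ·S = -55.0926.
(2,2): S=170.8512. Δ = (V_up−V_dn)/(S_up−S_dn) = (169.1881−75.2200)/(252.8598−158.8916) = 1.0000. V = [p*·169.1881 + (1−p*)·75.2200]/1.34 = 108.4097. B = V − Δ·S = -62.4415.
(1,0): S=72.5400. Δ = (V_up−V_dn)/(S_up−S_dn) = (45.6128−11.0327)/(107.3592−67.4622) = 0.8667. V = [p*·45.6128 + (1−p*)·11.0327]/1.34 = 27.4706. B = V − Δ·S = -35.4023.
(1,1): S=115.4400. Δ = (V_up−V_dn)/(S_up−S_dn) = (108.4097−45.6128)/(170.8512−107.3592) = 0.9891. V = [p*·108.4097 + (1−p*)·45.6128]/1.34 = 68.9739. B = V − Δ·S = -45.2022.
(0,0): S=78.0000. Δ = (V_up−V_dn)/(S_up−S_dn) = (68.9739−27.4706)/(115.4400−72.5400) = 0.9674. V = [p*·68.9739 + (1−p*)·27.4706]/1.34 = 43.5891. B = V − Δ·S = -31.8714.
Verification: the root portfolio costs Δ(0,0)·S0 + B(0,0) = 43.5891, matching V0.

(0,0): Delta=0.9674 Bond=-31.8714
(1,0): Delta=0.8667 Bond=-35.4023
(1,1): Delta=0.9891 Bond=-45.2022
(2,0): Delta=0.5345 Bond=-25.0254
(2,1): Delta=0.9380 Bond=-55.0926
(2,2): Delta=1.0000 Bond=-62.4415
(3,0): Delta=0.0000 Bond=0.0000
(3,1): Delta=0.6492 Bond=-44.9847
(3,2): Delta=1.0000 Bond=-83.6716
(3,3): Delta=1.0000 Bond=-83.6716
V0=43.5891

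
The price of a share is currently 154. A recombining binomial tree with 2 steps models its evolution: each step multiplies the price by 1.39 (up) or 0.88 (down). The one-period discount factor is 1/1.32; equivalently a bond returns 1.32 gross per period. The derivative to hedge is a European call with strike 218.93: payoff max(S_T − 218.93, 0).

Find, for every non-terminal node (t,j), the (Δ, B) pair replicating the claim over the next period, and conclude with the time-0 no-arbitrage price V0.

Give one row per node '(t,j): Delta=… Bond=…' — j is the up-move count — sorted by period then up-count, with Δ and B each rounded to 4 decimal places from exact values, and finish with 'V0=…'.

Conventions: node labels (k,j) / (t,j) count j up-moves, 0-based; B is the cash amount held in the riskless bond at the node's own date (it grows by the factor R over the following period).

(0,0): Delta=0.6542 Bond=-67.1651
(1,0): Delta=0.0000 Bond=0.0000
(1,1): Delta=0.7201 Bond=-102.7626
V0=33.5826

Under the risk-neutral measure, an up-move has probability p* = (R−d)/(u−d) = 0.8627 and values discount at R = 1.32.
Payoffs at expiry: V(2,0)=0.0000, V(2,1)=0.0000, V(2,2)=78.6134
Node (1,0) S=135.5200: V=(p*·0.0000+(1−p*)·0.0000)/1.32=0.0000; Δ=(0.0000−0.0000)/(188.3728−119.2576)=0.0000; B=V−Δ·S=0.0000
Node (1,1) S=214.0600: V=(p*·78.6134+(1−p*)·0.0000)/1.32=51.3813; Δ=(78.6134−0.0000)/(297.5434−188.3728)=0.7201; B=V−Δ·S=-102.7626
Node (0,0) S=154.0000: V=(p*·51.3813+(1−p*)·0.0000)/1.32=33.5826; Δ=(51.3813−0.0000)/(214.0600−135.5200)=0.6542; B=V−Δ·S=-67.1651
Verification: the root portfolio costs Δ(0,0)·S0 + B(0,0) = 33.5826, matching V0.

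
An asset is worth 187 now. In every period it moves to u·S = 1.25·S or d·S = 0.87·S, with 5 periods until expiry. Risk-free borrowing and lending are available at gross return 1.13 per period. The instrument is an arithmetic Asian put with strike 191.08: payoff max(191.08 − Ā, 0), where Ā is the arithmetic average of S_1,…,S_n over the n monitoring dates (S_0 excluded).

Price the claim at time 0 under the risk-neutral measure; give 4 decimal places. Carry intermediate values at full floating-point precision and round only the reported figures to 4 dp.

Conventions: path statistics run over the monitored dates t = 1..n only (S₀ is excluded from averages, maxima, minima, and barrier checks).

price = 1.4687

With p* = (R−d)/(u−d) = 0.6842, sum probability × payoff across the paths and divide by R^5.
Enumerate all 2^5 = 32 price paths (U = up ×1.25, D = down ×0.87); each path with k up-moves has probability p*^k·(1−p*)^(5−k).
DDDDD: Ā=125.5414, payoff=65.5386, prob=0.003140
UDDDD: Ā=180.3756, payoff=10.7044, prob=0.006804
DUDDD: Ā=166.1636, payoff=24.9164, prob=0.006804
UUDDD: Ā=238.7407, payoff=0.0000, prob=0.014743
DDUDD: Ā=153.7991, payoff=37.2809, prob=0.006804
UDUDD: Ā=220.9757, payoff=0.0000, prob=0.014743
DUUDD: Ā=206.7637, payoff=0.0000, prob=0.014743
UUUDD: Ā=297.0743, payoff=0.0000, prob=0.031942
DDDUD: Ā=143.0421, payoff=48.0379, prob=0.006804
UDDUD: Ā=205.5202, payoff=0.0000, prob=0.014743
DUDUD: Ā=191.3082, payoff=0.0000, prob=0.014743
UUDUD: Ā=274.8681, payoff=0.0000, prob=0.031942
DDUUD: Ā=178.9437, payoff=12.1363, prob=0.014743
UDUUD: Ā=257.1031, payoff=0.0000, prob=0.031942
DUUUD: Ā=242.8911, payoff=0.0000, prob=0.031942
UUUUD: Ā=348.9814, payoff=0.0000, prob=0.069208
DDDDU: Ā=133.6834, payoff=57.3966, prob=0.006804
UDDDU: Ā=192.0739, payoff=0.0000, prob=0.014743
DUDDU: Ā=177.8619, payoff=13.2181, prob=0.014743
UUDDU: Ā=255.5486, payoff=0.0000, prob=0.031942
DDUDU: Ā=165.4974, payoff=25.5826, prob=0.014743
UDUDU: Ā=237.7836, payoff=0.0000, prob=0.031942
DUUDU: Ā=223.5716, payoff=0.0000, prob=0.031942
UUUDU: Ā=321.2236, payoff=0.0000, prob=0.069208
DDDUU: Ā=154.7404, payoff=36.3396, prob=0.014743
UDDUU: Ā=222.3281, payoff=0.0000, prob=0.031942
DUDUU: Ā=208.1161, payoff=0.0000, prob=0.031942
UUDUU: Ā=299.0174, payoff=0.0000, prob=0.069208
DDUUU: Ā=195.7517, payoff=0.0000, prob=0.031942
UDUUU: Ā=281.2524, payoff=0.0000, prob=0.069208
DUUUU: Ā=267.0404, payoff=0.0000, prob=0.069208
UUUUU: Ā=383.6787, payoff=0.0000, prob=0.149951
Price = Σ prob·payoff / R^5 = 2.705944 / 1.842435 = 1.4687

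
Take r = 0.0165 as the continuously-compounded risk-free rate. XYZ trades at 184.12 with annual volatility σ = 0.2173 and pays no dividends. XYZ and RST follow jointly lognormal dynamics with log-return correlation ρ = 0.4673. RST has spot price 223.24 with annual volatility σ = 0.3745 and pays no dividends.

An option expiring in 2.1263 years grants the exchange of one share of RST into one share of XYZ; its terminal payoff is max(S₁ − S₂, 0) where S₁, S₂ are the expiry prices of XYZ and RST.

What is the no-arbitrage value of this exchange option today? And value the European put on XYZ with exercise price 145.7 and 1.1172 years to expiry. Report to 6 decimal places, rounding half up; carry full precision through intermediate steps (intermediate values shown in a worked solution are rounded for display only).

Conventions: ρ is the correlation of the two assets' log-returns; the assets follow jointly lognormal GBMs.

exchange price = 22.560185
price(XYZ put K=145.7) = 2.550577

σ_eff = √(σ₁² + σ₂² − 2ρσ₁σ₂) = √(0.2173² + 0.3745² − 2·0.4673·0.2173·0.3745) = 0.333786
d₁ = (ln(S₁/S₂) + (q₂ − q₁ + σ_eff²/2)T) / (σ_eff√T) = (ln(184.12/223.24) + (0.0 − 0.0 + 0.055706)·2.1263) / 0.486721 = -0.152472
d₂ = d₁ − σ_eff√T = -0.152472 − 0.486721 = -0.639192
N(d₁) = 0.439407,  N(d₂) = 0.261349
V = S₁·e^{−q₁T}·N(d₁) − S₂·e^{−q₂T}·N(d₂) = 80.903706 − 58.343521 = 22.560185
[vanilla: XYZ put K=145.7]
σ√T = 0.2173·√1.1172 = 0.229681
d₁ = (ln(S/K) + (r+σ²/2)T) / (σ√T) = (ln(184.12/145.7) + (0.0165+0.2173²/2)·1.1172) / 0.229681 = (0.234038 + 0.044810) / 0.229681 = 1.214068
d₂ = d₁ − σ√T = 1.214068 − 0.229681 = 0.984387
e^{−rT} = 0.981735
N(−d₁) = 0.112361,  N(−d₂) = 0.162463
price = K·e^{−rT}·N(−d₂) − S·N(−d₁) = 23.238451 − 20.687874 = 2.550577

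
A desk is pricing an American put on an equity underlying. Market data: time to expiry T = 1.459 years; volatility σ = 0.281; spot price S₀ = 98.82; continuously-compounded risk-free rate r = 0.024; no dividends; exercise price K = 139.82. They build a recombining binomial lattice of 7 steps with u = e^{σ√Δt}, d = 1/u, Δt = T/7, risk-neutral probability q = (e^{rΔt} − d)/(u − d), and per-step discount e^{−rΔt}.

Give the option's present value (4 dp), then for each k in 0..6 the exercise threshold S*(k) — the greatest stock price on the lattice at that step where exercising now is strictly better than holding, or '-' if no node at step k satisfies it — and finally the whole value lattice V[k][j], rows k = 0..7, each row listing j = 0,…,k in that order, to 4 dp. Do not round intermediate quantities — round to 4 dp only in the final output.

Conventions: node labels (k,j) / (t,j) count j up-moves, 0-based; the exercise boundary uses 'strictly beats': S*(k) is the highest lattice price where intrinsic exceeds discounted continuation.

params: Δt=0.20843 u=1.13688 d=0.87960 q=0.48746 e^(-rΔt)=0.99501
t_7 payoffs: 99.5629 87.7879 72.5687 52.8979 27.4735 0.0000 0.0000 0.0000
t_6: node(6,0) S=45.7675 payoff=94.0525 vs cont=93.3548 → 94.0525 [stop]  node(6,1) S=59.1543 payoff=80.6657 vs cont=79.9680 → 80.6657 [stop]  node(6,2) S=76.4567 payoff=63.3633 vs cont=62.6656 → 63.3633 [stop]  node(6,3) S=98.8200 payoff=41.0000 vs cont=40.3023 → 41.0000 [stop]  node(6,4) S=127.7245 payoff=12.0955 vs cont=14.0109 → 14.0109 [wait]  node(6,5) S=165.0834 payoff=0.0000 vs cont=0.0000 → 0.0000 [wait]  node(6,6) S=213.3696 payoff=0.0000 vs cont=0.0000 → 0.0000 [wait]  ⇒ S*(6)=98.8200
t_5: node(5,0) S=52.0321 payoff=87.7879 vs cont=87.0902 → 87.7879 [stop]  node(5,1) S=67.2513 payoff=72.5687 vs cont=71.8710 → 72.5687 [stop]  node(5,2) S=86.9221 payoff=52.8979 vs cont=52.2002 → 52.8979 [stop]  node(5,3) S=112.3465 payoff=27.4735 vs cont=27.7049 → 27.7049 [wait]  node(5,4) S=145.2074 payoff=0.0000 vs cont=7.1453 → 7.1453 [wait]  node(5,5) S=187.6800 payoff=0.0000 vs cont=0.0000 → 0.0000 [wait]  ⇒ S*(5)=86.9221
t_4: node(4,0) S=59.1543 payoff=80.6657 vs cont=79.9680 → 80.6657 [stop]  node(4,1) S=76.4567 payoff=63.3633 vs cont=62.6656 → 63.3633 [stop]  node(4,2) S=98.8200 payoff=41.0000 vs cont=40.4145 → 41.0000 [stop]  node(4,3) S=127.7245 payoff=12.0955 vs cont=17.5946 → 17.5946 [wait]  node(4,4) S=165.0834 payoff=0.0000 vs cont=3.6439 → 3.6439 [wait]  ⇒ S*(4)=98.8200
t_3: node(3,0) S=67.2513 payoff=72.5687 vs cont=71.8710 → 72.5687 [stop]  node(3,1) S=86.9221 payoff=52.8979 vs cont=52.2002 → 52.8979 [stop]  node(3,2) S=112.3465 payoff=27.4735 vs cont=29.4431 → 29.4431 [wait]  node(3,3) S=145.2074 payoff=0.0000 vs cont=10.7403 → 10.7403 [wait]  ⇒ S*(3)=86.9221
t_2: node(2,0) S=76.4567 payoff=63.3633 vs cont=62.6656 → 63.3633 [stop]  node(2,1) S=98.8200 payoff=41.0000 vs cont=41.2576 → 41.2576 [wait]  node(2,2) S=127.7245 payoff=12.0955 vs cont=20.2247 → 20.2247 [wait]  ⇒ S*(2)=76.4567
t_1: node(1,0) S=86.9221 payoff=52.8979 vs cont=52.3252 → 52.8979 [stop]  node(1,1) S=112.3465 payoff=27.4735 vs cont=30.8501 → 30.8501 [wait]  ⇒ S*(1)=86.9221
t_0: node(0,0) S=98.8200 payoff=41.0000 vs cont=41.9401 → 41.9401 [wait]  ⇒ S*(0)=-

price = 41.9401
boundary = - 86.9221 76.4567 86.9221 98.8200 86.9221 98.8200
tree:
41.9401
52.8979 30.8501
63.3633 41.2576 20.2247
72.5687 52.8979 29.4431 10.7403
80.6657 63.3633 41.0000 17.5946 3.6439
87.7879 72.5687 52.8979 27.7049 7.1453 0.0000
94.0525 80.6657 63.3633 41.0000 14.0109 0.0000 0.0000
99.5629 87.7879 72.5687 52.8979 27.4735 0.0000 0.0000 0.0000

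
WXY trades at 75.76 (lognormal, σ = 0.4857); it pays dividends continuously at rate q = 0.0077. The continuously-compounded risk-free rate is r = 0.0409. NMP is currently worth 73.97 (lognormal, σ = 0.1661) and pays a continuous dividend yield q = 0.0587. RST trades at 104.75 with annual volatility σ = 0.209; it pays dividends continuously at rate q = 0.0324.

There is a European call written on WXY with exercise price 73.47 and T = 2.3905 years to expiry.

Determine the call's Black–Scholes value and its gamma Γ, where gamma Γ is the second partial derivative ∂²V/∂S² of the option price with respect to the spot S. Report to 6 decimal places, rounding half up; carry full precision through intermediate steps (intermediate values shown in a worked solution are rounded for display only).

σ√T = 0.4857·√2.3905 = 0.750953
d₁ = (ln(S/K) + (r−q+σ²/2)T) / (σ√T) = (ln(75.76/73.47) + (0.0409−0.0077+0.4857²/2)·2.3905) / 0.750953 = (0.030693 + 0.361329) / 0.750953 = 0.522034
d₂ = d₁ − σ√T = 0.522034 − 0.750953 = -0.228919
e^{−rT} = 0.906856
e^{−qT} = 0.981762
N(d₁) = 0.699177,  N(d₂) = 0.409466
Call price V = S·e^{−qT}·N(d₁) − K·e^{−rT}·N(d₂) = 52.003539 − 27.281385 = 24.722154
φ(d₁) = (1/√(2π))·e^{−d₁²/2} = 0.348123
Γ = e^{−qT}·φ(d₁) / (S·σ·√T) = 0.006007

price = 24.722154
Γ = 0.006007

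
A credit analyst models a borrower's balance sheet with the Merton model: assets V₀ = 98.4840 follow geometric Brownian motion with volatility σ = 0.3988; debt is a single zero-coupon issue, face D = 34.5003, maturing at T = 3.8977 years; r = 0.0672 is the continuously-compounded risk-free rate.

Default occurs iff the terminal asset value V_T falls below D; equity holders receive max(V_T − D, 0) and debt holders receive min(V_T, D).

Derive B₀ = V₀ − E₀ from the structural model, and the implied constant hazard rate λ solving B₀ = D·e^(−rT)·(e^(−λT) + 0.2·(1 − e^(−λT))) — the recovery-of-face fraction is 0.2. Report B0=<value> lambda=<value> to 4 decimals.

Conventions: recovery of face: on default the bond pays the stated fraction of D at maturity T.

With assets at 98.4840 and a single debt payment of 34.5003 at 3.8977 years:
d₁ = [ln(V₀/D) + (r + σ²/2)T] / (σ√T)
   = [ln(98.4840/34.5003) + (0.0672 + 0.5·0.3988²)·3.8977] / (0.3988·√3.8977)
   = [1.048926 + 0.571873] / 0.787335 = 2.058590
d₂ = d₁ − σ√T = 2.058590 − 0.787335 = 1.271256
N(d₁) = 0.980233,  N(d₂) = 0.898181,  e^(−rT) = 0.769568
E₀ = V₀·N(d₁) − D·e^(−rT)·N(d₂)
   = 98.4840·0.980233 − 34.5003·0.769568·0.898181 = 72.690276
B₀ = V₀ − E₀ = 98.4840 − 72.690276 = 25.793724
e^(−λT) = (B₀·e^(rT)/D − 0.2)/(1 − 0.2) = (25.7937·1.299430/34.5003 − 0.2)/0.8 = 0.96437707
λ = −ln(0.96437707)/3.8977 = 0.009306

B0=25.7937 lambda=0.0093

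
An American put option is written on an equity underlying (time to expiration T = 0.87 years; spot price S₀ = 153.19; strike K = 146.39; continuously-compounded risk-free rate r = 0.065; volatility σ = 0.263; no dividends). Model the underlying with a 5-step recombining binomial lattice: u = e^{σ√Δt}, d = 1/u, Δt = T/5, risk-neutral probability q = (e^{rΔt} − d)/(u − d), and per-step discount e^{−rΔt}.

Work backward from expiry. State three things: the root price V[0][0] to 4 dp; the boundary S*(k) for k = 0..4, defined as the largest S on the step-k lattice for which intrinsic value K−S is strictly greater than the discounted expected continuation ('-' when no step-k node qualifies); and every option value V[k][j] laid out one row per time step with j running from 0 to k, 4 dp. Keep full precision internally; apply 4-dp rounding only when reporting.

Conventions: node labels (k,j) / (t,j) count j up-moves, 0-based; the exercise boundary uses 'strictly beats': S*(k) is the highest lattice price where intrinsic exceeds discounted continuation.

params: Δt=0.17400 u=1.11595 d=0.89610 q=0.52434 e^(-rΔt)=0.98875
t_5 payoffs: 57.8770 36.1609 9.1168 0.0000 0.0000 0.0000
t_4: node(4,0) S=98.7760 payoff=47.6140 vs cont=45.9676 → 47.6140 [stop]  node(4,1) S=123.0102 payoff=23.3798 vs cont=21.7335 → 23.3798 [stop]  node(4,2) S=153.1900 payoff=0.0000 vs cont=4.2878 → 4.2878 [wait]  node(4,3) S=190.7743 payoff=0.0000 vs cont=0.0000 → 0.0000 [wait]  node(4,4) S=237.5797 payoff=0.0000 vs cont=0.0000 → 0.0000 [wait]  ⇒ S*(4)=123.0102
t_3: node(3,0) S=110.2291 payoff=36.1609 vs cont=34.5146 → 36.1609 [stop]  node(3,1) S=137.2732 payoff=9.1168 vs cont=13.2188 → 13.2188 [wait]  node(3,2) S=170.9524 payoff=0.0000 vs cont=2.0166 → 2.0166 [wait]  node(3,3) S=212.8946 payoff=0.0000 vs cont=0.0000 → 0.0000 [wait]  ⇒ S*(3)=110.2291
t_2: node(2,0) S=123.0102 payoff=23.3798 vs cont=23.8601 → 23.8601 [wait]  node(2,1) S=153.1900 payoff=0.0000 vs cont=7.2625 → 7.2625 [wait]  node(2,2) S=190.7743 payoff=0.0000 vs cont=0.9484 → 0.9484 [wait]  ⇒ S*(2)=-
t_1: node(1,0) S=137.2732 payoff=9.1168 vs cont=14.9869 → 14.9869 [wait]  node(1,1) S=170.9524 payoff=0.0000 vs cont=3.9073 → 3.9073 [wait]  ⇒ S*(1)=-
t_0: node(0,0) S=153.1900 payoff=0.0000 vs cont=9.0743 → 9.0743 [wait]  ⇒ S*(0)=-

price = 9.0743
boundary = - - - 110.2291 123.0102
tree:
9.0743
14.9869 3.9073
23.8601 7.2625 0.9484
36.1609 13.2188 2.0166 0.0000
47.6140 23.3798 4.2878 0.0000 0.0000
57.8770 36.1609 9.1168 0.0000 0.0000 0.0000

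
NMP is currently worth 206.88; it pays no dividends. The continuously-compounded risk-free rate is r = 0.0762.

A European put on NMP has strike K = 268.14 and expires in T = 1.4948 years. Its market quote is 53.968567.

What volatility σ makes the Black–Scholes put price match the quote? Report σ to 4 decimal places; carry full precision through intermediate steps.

At σ = 0.3285 the Black–Scholes value reproduces the quote:
σ√T = 0.3285·√1.4948 = 0.401631
d₁ = (ln(S/K) + (r+σ²/2)T) / (σ√T) = (ln(206.88/268.14) + (0.0762+0.3285²/2)·1.4948) / 0.401631 = (-0.259370 + 0.194557) / 0.401631 = -0.161374
d₂ = d₁ − σ√T = -0.161374 − 0.401631 = -0.563005
e^{−rT} = 0.892344
N(−d₁) = 0.564101,  N(−d₂) = 0.713284
V = K·e^{−rT}·N(−d₂) − S·N(−d₁) = 170.669733 − 116.701165 = 53.968567 (the observed quote) — the price is monotone increasing in volatility, hence this σ is the only solution

sigma = 0.3285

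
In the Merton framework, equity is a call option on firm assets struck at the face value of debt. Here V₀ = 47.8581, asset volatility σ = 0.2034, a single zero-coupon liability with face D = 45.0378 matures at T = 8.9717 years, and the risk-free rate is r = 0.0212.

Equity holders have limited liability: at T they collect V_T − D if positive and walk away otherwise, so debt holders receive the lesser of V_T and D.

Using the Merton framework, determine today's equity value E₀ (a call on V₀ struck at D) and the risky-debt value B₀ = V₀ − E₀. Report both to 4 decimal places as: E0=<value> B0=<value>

Work the structural quantities from V₀ = 47.8581 against face 45.0378:
d₁ = [ln(V₀/D) + (r + σ²/2)T] / (σ√T)
   = [ln(47.8581/45.0378) + (0.0212 + 0.5·0.2034²)·8.9717] / (0.2034·√8.9717)
   = [0.060738 + 0.375787] / 0.609240 = 0.716507
d₂ = d₁ − σ√T = 0.716507 − 0.609240 = 0.107268
N(d₁) = 0.763161,  N(d₂) = 0.542712,  e^(−rT) = 0.826794
E₀ = V₀·N(d₁) − D·e^(−rT)·N(d₂)
   = 47.8581·0.763161 − 45.0378·0.826794·0.542712 = 16.314496
B₀ = V₀ − E₀ = 47.8581 − 16.314496 = 31.543604

E0=16.3145 B0=31.5436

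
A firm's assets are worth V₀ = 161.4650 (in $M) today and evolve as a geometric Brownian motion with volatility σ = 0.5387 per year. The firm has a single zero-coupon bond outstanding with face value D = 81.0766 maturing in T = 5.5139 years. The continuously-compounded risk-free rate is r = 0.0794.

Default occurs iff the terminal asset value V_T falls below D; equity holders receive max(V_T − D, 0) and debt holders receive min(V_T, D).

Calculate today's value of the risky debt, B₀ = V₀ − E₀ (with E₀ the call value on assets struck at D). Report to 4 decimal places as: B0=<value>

B0=41.8078

Work the structural quantities from V₀ = 161.4650 against face 81.0766:
d₁ = [ln(V₀/D) + (r + σ²/2)T] / (σ√T)
   = [ln(161.4650/81.0766) + (0.0794 + 0.5·0.5387²)·5.5139] / (0.5387·√5.5139)
   = [0.688894 + 1.237864] / 1.264959 = 1.523178
d₂ = d₁ − σ√T = 1.523178 − 1.264959 = 0.258220
N(d₁) = 0.936143,  N(d₂) = 0.601881,  e^(−rT) = 0.645452
E₀ = V₀·N(d₁) − D·e^(−rT)·N(d₂)
   = 161.4650·0.936143 − 81.0766·0.645452·0.601881 = 119.657219
B₀ = V₀ − E₀ = 161.4650 − 119.657219 = 41.807781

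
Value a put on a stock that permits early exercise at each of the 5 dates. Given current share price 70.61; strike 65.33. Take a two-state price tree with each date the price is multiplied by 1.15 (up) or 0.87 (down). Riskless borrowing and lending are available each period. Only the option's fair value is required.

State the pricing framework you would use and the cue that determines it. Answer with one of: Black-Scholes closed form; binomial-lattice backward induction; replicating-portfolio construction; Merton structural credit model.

Key observation: the put (strike 65.33 on spot 70.61) is American-style on a 5-step discrete price model, so the early-exercise decision at every node requires stepwise backward valuation — a closed form cannot price the exercise right.

framework: binomial-lattice backward induction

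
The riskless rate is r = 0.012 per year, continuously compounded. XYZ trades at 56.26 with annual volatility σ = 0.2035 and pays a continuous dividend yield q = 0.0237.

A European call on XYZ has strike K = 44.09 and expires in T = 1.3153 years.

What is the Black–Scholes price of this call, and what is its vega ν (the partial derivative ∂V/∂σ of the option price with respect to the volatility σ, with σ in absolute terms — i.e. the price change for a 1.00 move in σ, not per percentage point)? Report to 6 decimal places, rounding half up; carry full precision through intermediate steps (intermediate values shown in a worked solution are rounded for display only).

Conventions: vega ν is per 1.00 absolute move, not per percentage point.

price = 12.114895
ν = 13.697532

σ√T = 0.2035·√1.3153 = 0.233387
d₁ = (ln(S/K) + (r−q+σ²/2)T) / (σ√T) = (ln(56.26/44.09) + (0.012−0.0237+0.2035²/2)·1.3153) / 0.233387 = (0.243751 + 0.011846) / 0.233387 = 1.095162
d₂ = d₁ − σ√T = 1.095162 − 0.233387 = 0.861774
e^{−rT} = 0.984340
e^{−qT} = 0.969308
N(d₁) = 0.863277,  N(d₂) = 0.805594
Call price V = S·e^{−qT}·N(d₁) − K·e^{−rT}·N(d₂) = 47.077331 − 34.962436 = 12.114895
φ(d₁) = (1/√(2π))·e^{−d₁²/2} = 0.219012
ν = S·e^{−qT}·φ(d₁)·√T = 13.697532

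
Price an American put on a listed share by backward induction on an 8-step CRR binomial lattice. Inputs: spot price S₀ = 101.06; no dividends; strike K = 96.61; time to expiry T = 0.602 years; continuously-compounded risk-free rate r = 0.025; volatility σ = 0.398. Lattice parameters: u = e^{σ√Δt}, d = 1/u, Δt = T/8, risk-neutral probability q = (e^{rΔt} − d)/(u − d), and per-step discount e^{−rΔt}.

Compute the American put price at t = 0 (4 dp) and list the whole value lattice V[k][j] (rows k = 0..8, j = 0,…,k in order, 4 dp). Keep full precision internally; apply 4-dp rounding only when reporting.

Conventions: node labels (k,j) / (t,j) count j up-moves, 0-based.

Δt=0.07525, u=1.11536, d=0.89657, q=0.48134, disc=e^(-rΔt)=0.99812
k=8 terminal: V=max(K-S,0) → 54.4156 44.1188 31.3094 15.3741 0.0000 0.0000 0.0000 0.0000 0.0000
k=7: j=0 S=47.0620 intr=49.5480 cont=49.3664 V=49.5480[EX]; j=1 S=58.5466 intr=38.0634 cont=37.8818 V=38.0634[EX]; j=2 S=72.8338 intr=23.7762 cont=23.5947 V=23.7762[EX]; j=3 S=90.6074 intr=6.0026 cont=7.9589 V=7.9589[hold]; j=4 S=112.7184 intr=0.0000 cont=0.0000 V=0.0000[hold]; j=5 S=140.2251 intr=0.0000 cont=0.0000 V=0.0000[hold]; j=6 S=174.4444 intr=0.0000 cont=0.0000 V=0.0000[hold]; j=7 S=217.0141 intr=0.0000 cont=0.0000 V=0.0000[hold]
k=6: j=0 S=52.4912 intr=44.1188 cont=43.9373 V=44.1188[EX]; j=1 S=65.3006 intr=31.3094 cont=31.1278 V=31.3094[EX]; j=2 S=81.2359 intr=15.3741 cont=16.1324 V=16.1324[hold]; j=3 S=101.0600 intr=0.0000 cont=4.1202 V=4.1202[hold]; j=4 S=125.7217 intr=0.0000 cont=0.0000 V=0.0000[hold]; j=5 S=156.4017 intr=0.0000 cont=0.0000 V=0.0000[hold]; j=6 S=194.5685 intr=0.0000 cont=0.0000 V=0.0000[hold]
k=5: j=0 S=58.5466 intr=38.0634 cont=37.8818 V=38.0634[EX]; j=1 S=72.8338 intr=23.7762 cont=23.9590 V=23.9590[hold]; j=2 S=90.6074 intr=6.0026 cont=10.3310 V=10.3310[hold]; j=3 S=112.7184 intr=0.0000 cont=2.1330 V=2.1330[hold]; j=4 S=140.2251 intr=0.0000 cont=0.0000 V=0.0000[hold]; j=5 S=174.4444 intr=0.0000 cont=0.0000 V=0.0000[hold]
k=4: j=0 S=65.3006 intr=31.3094 cont=31.2156 V=31.3094[EX]; j=1 S=81.2359 intr=15.3741 cont=17.3666 V=17.3666[hold]; j=2 S=101.0600 intr=0.0000 cont=6.3730 V=6.3730[hold]; j=3 S=125.7217 intr=0.0000 cont=1.1042 V=1.1042[hold]; j=4 S=156.4017 intr=0.0000 cont=0.0000 V=0.0000[hold]
k=3: j=0 S=72.8338 intr=23.7762 cont=24.5520 V=24.5520[hold]; j=1 S=90.6074 intr=6.0026 cont=12.0523 V=12.0523[hold]; j=2 S=112.7184 intr=0.0000 cont=3.8297 V=3.8297[hold]; j=3 S=140.2251 intr=0.0000 cont=0.5716 V=0.5716[hold]
k=2: j=0 S=81.2359 intr=15.3741 cont=18.5005 V=18.5005[hold]; j=1 S=101.0600 intr=0.0000 cont=8.0792 V=8.0792[hold]; j=2 S=125.7217 intr=0.0000 cont=2.2572 V=2.2572[hold]
k=1: j=0 S=90.6074 intr=6.0026 cont=13.4590 V=13.4590[hold]; j=1 S=112.7184 intr=0.0000 cont=5.2669 V=5.2669[hold]
k=0: j=0 S=101.0600 intr=0.0000 cont=9.4980 V=9.4980[hold]

price = 9.4980
tree:
9.4980
13.4590 5.2669
18.5005 8.0792 2.2572
24.5520 12.0523 3.8297 0.5716
31.3094 17.3666 6.3730 1.1042 0.0000
38.0634 23.9590 10.3310 2.1330 0.0000 0.0000
44.1188 31.3094 16.1324 4.1202 0.0000 0.0000 0.0000
49.5480 38.0634 23.7762 7.9589 0.0000 0.0000 0.0000 0.0000
54.4156 44.1188 31.3094 15.3741 0.0000 0.0000 0.0000 0.0000 0.0000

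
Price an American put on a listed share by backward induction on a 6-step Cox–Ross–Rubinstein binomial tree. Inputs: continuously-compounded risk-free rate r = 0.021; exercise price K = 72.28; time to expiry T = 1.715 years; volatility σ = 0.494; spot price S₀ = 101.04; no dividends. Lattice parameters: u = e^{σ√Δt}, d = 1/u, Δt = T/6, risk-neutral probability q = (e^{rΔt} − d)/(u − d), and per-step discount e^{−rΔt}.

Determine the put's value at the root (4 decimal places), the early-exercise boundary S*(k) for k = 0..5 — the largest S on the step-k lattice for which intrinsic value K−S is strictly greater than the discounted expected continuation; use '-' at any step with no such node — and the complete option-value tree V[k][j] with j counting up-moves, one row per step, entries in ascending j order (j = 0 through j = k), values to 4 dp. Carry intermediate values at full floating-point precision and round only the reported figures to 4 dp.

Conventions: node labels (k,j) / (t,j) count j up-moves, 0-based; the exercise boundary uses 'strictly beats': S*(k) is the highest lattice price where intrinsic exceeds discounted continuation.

Δt=0.28583, u=1.30227, d=0.76789, q=0.44562, disc=e^(-rΔt)=0.99402
k=6 terminal: V=max(K-S,0) → 51.5649 37.1491 12.7013 0.0000 0.0000 0.0000 0.0000
k=5: j=0 S=26.9766 intr=45.3034 cont=44.8708 V=45.3034[EX]; j=1 S=45.7499 intr=26.5301 cont=26.0976 V=26.5301[EX]; j=2 S=77.5876 intr=0.0000 cont=6.9992 V=6.9992[hold]; j=3 S=131.5814 intr=0.0000 cont=0.0000 V=0.0000[hold]; j=4 S=223.1499 intr=0.0000 cont=0.0000 V=0.0000[hold]; j=5 S=378.4417 intr=0.0000 cont=0.0000 V=0.0000[hold]  S*(5)=45.7499
k=4: j=0 S=35.1309 intr=37.1491 cont=36.7166 V=37.1491[EX]; j=1 S=59.5787 intr=12.7013 cont=17.7201 V=17.7201[hold]; j=2 S=101.0400 intr=0.0000 cont=3.8570 V=3.8570[hold]; j=3 S=171.3545 intr=0.0000 cont=0.0000 V=0.0000[hold]; j=4 S=290.6015 intr=0.0000 cont=0.0000 V=0.0000[hold]  S*(4)=35.1309
k=3: j=0 S=45.7499 intr=26.5301 cont=28.3206 V=28.3206[hold]; j=1 S=77.5876 intr=0.0000 cont=11.4733 V=11.4733[hold]; j=2 S=131.5814 intr=0.0000 cont=2.1254 V=2.1254[hold]; j=3 S=223.1499 intr=0.0000 cont=0.0000 V=0.0000[hold]  S*(3)=-
k=2: j=0 S=59.5787 intr=12.7013 cont=20.6886 V=20.6886[hold]; j=1 S=101.0400 intr=0.0000 cont=7.2640 V=7.2640[hold]; j=2 S=171.3545 intr=0.0000 cont=1.1713 V=1.1713[hold]  S*(2)=-
k=1: j=0 S=77.5876 intr=0.0000 cont=14.6183 V=14.6183[hold]; j=1 S=131.5814 intr=0.0000 cont=4.5217 V=4.5217[hold]  S*(1)=-
k=0: j=0 S=101.0400 intr=0.0000 cont=10.0585 V=10.0585[hold]  S*(0)=-

price = 10.0585
boundary = - - - - 35.1309 45.7499
tree:
10.0585
14.6183 4.5217
20.6886 7.2640 1.1713
28.3206 11.4733 2.1254 0.0000
37.1491 17.7201 3.8570 0.0000 0.0000
45.3034 26.5301 6.9992 0.0000 0.0000 0.0000
51.5649 37.1491 12.7013 0.0000 0.0000 0.0000 0.0000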